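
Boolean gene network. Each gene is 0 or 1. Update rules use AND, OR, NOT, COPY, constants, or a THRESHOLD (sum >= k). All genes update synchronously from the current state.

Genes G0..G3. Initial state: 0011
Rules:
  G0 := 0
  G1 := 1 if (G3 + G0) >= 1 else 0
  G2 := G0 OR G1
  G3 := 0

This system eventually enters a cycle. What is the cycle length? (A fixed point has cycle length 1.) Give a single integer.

Step 0: 0011
Step 1: G0=0(const) G1=(1+0>=1)=1 G2=G0|G1=0|0=0 G3=0(const) -> 0100
Step 2: G0=0(const) G1=(0+0>=1)=0 G2=G0|G1=0|1=1 G3=0(const) -> 0010
Step 3: G0=0(const) G1=(0+0>=1)=0 G2=G0|G1=0|0=0 G3=0(const) -> 0000
Step 4: G0=0(const) G1=(0+0>=1)=0 G2=G0|G1=0|0=0 G3=0(const) -> 0000
State from step 4 equals state from step 3 -> cycle length 1

Answer: 1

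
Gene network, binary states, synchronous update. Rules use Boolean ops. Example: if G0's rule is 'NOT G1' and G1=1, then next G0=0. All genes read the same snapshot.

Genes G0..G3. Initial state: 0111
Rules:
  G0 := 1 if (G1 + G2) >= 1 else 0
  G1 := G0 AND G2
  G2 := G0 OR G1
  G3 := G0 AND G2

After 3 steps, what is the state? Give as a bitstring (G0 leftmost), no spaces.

Step 1: G0=(1+1>=1)=1 G1=G0&G2=0&1=0 G2=G0|G1=0|1=1 G3=G0&G2=0&1=0 -> 1010
Step 2: G0=(0+1>=1)=1 G1=G0&G2=1&1=1 G2=G0|G1=1|0=1 G3=G0&G2=1&1=1 -> 1111
Step 3: G0=(1+1>=1)=1 G1=G0&G2=1&1=1 G2=G0|G1=1|1=1 G3=G0&G2=1&1=1 -> 1111

1111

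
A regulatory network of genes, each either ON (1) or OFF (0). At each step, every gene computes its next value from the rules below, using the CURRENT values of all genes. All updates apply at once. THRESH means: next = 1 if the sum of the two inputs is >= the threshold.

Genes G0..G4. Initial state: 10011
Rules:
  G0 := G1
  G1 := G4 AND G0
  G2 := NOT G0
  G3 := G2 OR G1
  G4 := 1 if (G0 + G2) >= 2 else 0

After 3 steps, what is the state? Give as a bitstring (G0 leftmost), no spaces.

Step 1: G0=G1=0 G1=G4&G0=1&1=1 G2=NOT G0=NOT 1=0 G3=G2|G1=0|0=0 G4=(1+0>=2)=0 -> 01000
Step 2: G0=G1=1 G1=G4&G0=0&0=0 G2=NOT G0=NOT 0=1 G3=G2|G1=0|1=1 G4=(0+0>=2)=0 -> 10110
Step 3: G0=G1=0 G1=G4&G0=0&1=0 G2=NOT G0=NOT 1=0 G3=G2|G1=1|0=1 G4=(1+1>=2)=1 -> 00011

00011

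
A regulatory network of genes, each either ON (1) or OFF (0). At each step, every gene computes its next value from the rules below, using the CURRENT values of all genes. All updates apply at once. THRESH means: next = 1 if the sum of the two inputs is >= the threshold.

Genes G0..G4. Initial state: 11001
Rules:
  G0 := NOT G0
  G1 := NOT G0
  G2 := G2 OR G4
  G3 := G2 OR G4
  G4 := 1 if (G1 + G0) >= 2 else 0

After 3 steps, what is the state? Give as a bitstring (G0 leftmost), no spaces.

Step 1: G0=NOT G0=NOT 1=0 G1=NOT G0=NOT 1=0 G2=G2|G4=0|1=1 G3=G2|G4=0|1=1 G4=(1+1>=2)=1 -> 00111
Step 2: G0=NOT G0=NOT 0=1 G1=NOT G0=NOT 0=1 G2=G2|G4=1|1=1 G3=G2|G4=1|1=1 G4=(0+0>=2)=0 -> 11110
Step 3: G0=NOT G0=NOT 1=0 G1=NOT G0=NOT 1=0 G2=G2|G4=1|0=1 G3=G2|G4=1|0=1 G4=(1+1>=2)=1 -> 00111

00111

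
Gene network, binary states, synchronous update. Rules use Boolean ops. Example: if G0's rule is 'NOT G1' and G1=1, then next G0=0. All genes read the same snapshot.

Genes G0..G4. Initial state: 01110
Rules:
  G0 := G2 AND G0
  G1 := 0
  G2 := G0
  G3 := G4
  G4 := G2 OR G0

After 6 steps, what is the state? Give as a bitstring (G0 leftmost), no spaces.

Step 1: G0=G2&G0=1&0=0 G1=0(const) G2=G0=0 G3=G4=0 G4=G2|G0=1|0=1 -> 00001
Step 2: G0=G2&G0=0&0=0 G1=0(const) G2=G0=0 G3=G4=1 G4=G2|G0=0|0=0 -> 00010
Step 3: G0=G2&G0=0&0=0 G1=0(const) G2=G0=0 G3=G4=0 G4=G2|G0=0|0=0 -> 00000
Step 4: G0=G2&G0=0&0=0 G1=0(const) G2=G0=0 G3=G4=0 G4=G2|G0=0|0=0 -> 00000
Step 5: G0=G2&G0=0&0=0 G1=0(const) G2=G0=0 G3=G4=0 G4=G2|G0=0|0=0 -> 00000
Step 6: G0=G2&G0=0&0=0 G1=0(const) G2=G0=0 G3=G4=0 G4=G2|G0=0|0=0 -> 00000

00000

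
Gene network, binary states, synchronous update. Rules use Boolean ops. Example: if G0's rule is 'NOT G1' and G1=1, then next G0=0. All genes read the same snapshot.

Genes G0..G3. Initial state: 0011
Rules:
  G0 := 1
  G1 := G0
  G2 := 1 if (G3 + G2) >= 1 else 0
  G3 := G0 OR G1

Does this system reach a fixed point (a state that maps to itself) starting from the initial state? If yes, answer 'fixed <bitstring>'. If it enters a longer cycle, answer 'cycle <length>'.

Answer: fixed 1111

Derivation:
Step 0: 0011
Step 1: G0=1(const) G1=G0=0 G2=(1+1>=1)=1 G3=G0|G1=0|0=0 -> 1010
Step 2: G0=1(const) G1=G0=1 G2=(0+1>=1)=1 G3=G0|G1=1|0=1 -> 1111
Step 3: G0=1(const) G1=G0=1 G2=(1+1>=1)=1 G3=G0|G1=1|1=1 -> 1111
Fixed point reached at step 2: 1111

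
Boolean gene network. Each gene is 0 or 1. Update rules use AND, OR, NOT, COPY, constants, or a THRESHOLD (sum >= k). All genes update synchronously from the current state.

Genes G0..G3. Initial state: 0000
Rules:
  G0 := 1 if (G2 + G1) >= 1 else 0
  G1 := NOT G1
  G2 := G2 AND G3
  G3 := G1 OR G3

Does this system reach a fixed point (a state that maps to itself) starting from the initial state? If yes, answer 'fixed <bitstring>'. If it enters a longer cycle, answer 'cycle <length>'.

Step 0: 0000
Step 1: G0=(0+0>=1)=0 G1=NOT G1=NOT 0=1 G2=G2&G3=0&0=0 G3=G1|G3=0|0=0 -> 0100
Step 2: G0=(0+1>=1)=1 G1=NOT G1=NOT 1=0 G2=G2&G3=0&0=0 G3=G1|G3=1|0=1 -> 1001
Step 3: G0=(0+0>=1)=0 G1=NOT G1=NOT 0=1 G2=G2&G3=0&1=0 G3=G1|G3=0|1=1 -> 0101
Step 4: G0=(0+1>=1)=1 G1=NOT G1=NOT 1=0 G2=G2&G3=0&1=0 G3=G1|G3=1|1=1 -> 1001
Cycle of length 2 starting at step 2 -> no fixed point

Answer: cycle 2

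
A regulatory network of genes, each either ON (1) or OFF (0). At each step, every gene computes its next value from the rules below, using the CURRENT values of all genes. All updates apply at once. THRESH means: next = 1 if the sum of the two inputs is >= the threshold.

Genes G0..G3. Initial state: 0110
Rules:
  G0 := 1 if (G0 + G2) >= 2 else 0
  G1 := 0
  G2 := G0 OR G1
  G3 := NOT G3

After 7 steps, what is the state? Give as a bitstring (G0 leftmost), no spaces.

Step 1: G0=(0+1>=2)=0 G1=0(const) G2=G0|G1=0|1=1 G3=NOT G3=NOT 0=1 -> 0011
Step 2: G0=(0+1>=2)=0 G1=0(const) G2=G0|G1=0|0=0 G3=NOT G3=NOT 1=0 -> 0000
Step 3: G0=(0+0>=2)=0 G1=0(const) G2=G0|G1=0|0=0 G3=NOT G3=NOT 0=1 -> 0001
Step 4: G0=(0+0>=2)=0 G1=0(const) G2=G0|G1=0|0=0 G3=NOT G3=NOT 1=0 -> 0000
Step 5: G0=(0+0>=2)=0 G1=0(const) G2=G0|G1=0|0=0 G3=NOT G3=NOT 0=1 -> 0001
Step 6: G0=(0+0>=2)=0 G1=0(const) G2=G0|G1=0|0=0 G3=NOT G3=NOT 1=0 -> 0000
Step 7: G0=(0+0>=2)=0 G1=0(const) G2=G0|G1=0|0=0 G3=NOT G3=NOT 0=1 -> 0001

0001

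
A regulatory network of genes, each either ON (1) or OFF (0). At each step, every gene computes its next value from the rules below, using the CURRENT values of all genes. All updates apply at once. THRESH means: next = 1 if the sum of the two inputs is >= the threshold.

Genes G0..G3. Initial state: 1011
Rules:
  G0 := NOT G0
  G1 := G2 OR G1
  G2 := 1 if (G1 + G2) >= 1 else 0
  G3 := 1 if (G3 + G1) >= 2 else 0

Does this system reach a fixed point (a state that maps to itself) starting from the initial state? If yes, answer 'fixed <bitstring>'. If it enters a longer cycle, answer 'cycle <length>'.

Answer: cycle 2

Derivation:
Step 0: 1011
Step 1: G0=NOT G0=NOT 1=0 G1=G2|G1=1|0=1 G2=(0+1>=1)=1 G3=(1+0>=2)=0 -> 0110
Step 2: G0=NOT G0=NOT 0=1 G1=G2|G1=1|1=1 G2=(1+1>=1)=1 G3=(0+1>=2)=0 -> 1110
Step 3: G0=NOT G0=NOT 1=0 G1=G2|G1=1|1=1 G2=(1+1>=1)=1 G3=(0+1>=2)=0 -> 0110
Cycle of length 2 starting at step 1 -> no fixed point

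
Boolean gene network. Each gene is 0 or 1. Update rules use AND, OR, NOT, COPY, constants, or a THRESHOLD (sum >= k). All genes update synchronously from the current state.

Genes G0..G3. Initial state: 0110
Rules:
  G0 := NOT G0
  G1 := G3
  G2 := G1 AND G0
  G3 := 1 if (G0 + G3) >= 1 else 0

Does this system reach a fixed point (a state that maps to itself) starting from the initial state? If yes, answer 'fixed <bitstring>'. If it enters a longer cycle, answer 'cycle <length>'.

Step 0: 0110
Step 1: G0=NOT G0=NOT 0=1 G1=G3=0 G2=G1&G0=1&0=0 G3=(0+0>=1)=0 -> 1000
Step 2: G0=NOT G0=NOT 1=0 G1=G3=0 G2=G1&G0=0&1=0 G3=(1+0>=1)=1 -> 0001
Step 3: G0=NOT G0=NOT 0=1 G1=G3=1 G2=G1&G0=0&0=0 G3=(0+1>=1)=1 -> 1101
Step 4: G0=NOT G0=NOT 1=0 G1=G3=1 G2=G1&G0=1&1=1 G3=(1+1>=1)=1 -> 0111
Step 5: G0=NOT G0=NOT 0=1 G1=G3=1 G2=G1&G0=1&0=0 G3=(0+1>=1)=1 -> 1101
Cycle of length 2 starting at step 3 -> no fixed point

Answer: cycle 2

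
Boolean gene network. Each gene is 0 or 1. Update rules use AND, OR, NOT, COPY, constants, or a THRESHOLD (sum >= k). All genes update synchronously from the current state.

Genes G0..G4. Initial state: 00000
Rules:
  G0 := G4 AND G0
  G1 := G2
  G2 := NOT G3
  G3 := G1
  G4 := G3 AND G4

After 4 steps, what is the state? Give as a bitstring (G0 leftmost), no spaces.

Step 1: G0=G4&G0=0&0=0 G1=G2=0 G2=NOT G3=NOT 0=1 G3=G1=0 G4=G3&G4=0&0=0 -> 00100
Step 2: G0=G4&G0=0&0=0 G1=G2=1 G2=NOT G3=NOT 0=1 G3=G1=0 G4=G3&G4=0&0=0 -> 01100
Step 3: G0=G4&G0=0&0=0 G1=G2=1 G2=NOT G3=NOT 0=1 G3=G1=1 G4=G3&G4=0&0=0 -> 01110
Step 4: G0=G4&G0=0&0=0 G1=G2=1 G2=NOT G3=NOT 1=0 G3=G1=1 G4=G3&G4=1&0=0 -> 01010

01010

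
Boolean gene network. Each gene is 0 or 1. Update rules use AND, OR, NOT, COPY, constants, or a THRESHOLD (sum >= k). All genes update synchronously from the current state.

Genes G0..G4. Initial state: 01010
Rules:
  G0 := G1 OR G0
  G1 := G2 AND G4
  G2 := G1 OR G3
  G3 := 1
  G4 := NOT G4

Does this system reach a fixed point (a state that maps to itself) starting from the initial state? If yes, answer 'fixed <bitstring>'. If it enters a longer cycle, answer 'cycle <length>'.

Step 0: 01010
Step 1: G0=G1|G0=1|0=1 G1=G2&G4=0&0=0 G2=G1|G3=1|1=1 G3=1(const) G4=NOT G4=NOT 0=1 -> 10111
Step 2: G0=G1|G0=0|1=1 G1=G2&G4=1&1=1 G2=G1|G3=0|1=1 G3=1(const) G4=NOT G4=NOT 1=0 -> 11110
Step 3: G0=G1|G0=1|1=1 G1=G2&G4=1&0=0 G2=G1|G3=1|1=1 G3=1(const) G4=NOT G4=NOT 0=1 -> 10111
Cycle of length 2 starting at step 1 -> no fixed point

Answer: cycle 2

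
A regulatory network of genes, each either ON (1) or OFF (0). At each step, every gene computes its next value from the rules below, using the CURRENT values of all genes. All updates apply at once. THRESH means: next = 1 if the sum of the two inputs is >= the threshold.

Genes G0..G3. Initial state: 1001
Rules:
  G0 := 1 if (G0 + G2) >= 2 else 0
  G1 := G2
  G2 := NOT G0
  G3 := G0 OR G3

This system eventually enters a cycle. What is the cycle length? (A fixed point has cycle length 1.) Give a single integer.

Answer: 1

Derivation:
Step 0: 1001
Step 1: G0=(1+0>=2)=0 G1=G2=0 G2=NOT G0=NOT 1=0 G3=G0|G3=1|1=1 -> 0001
Step 2: G0=(0+0>=2)=0 G1=G2=0 G2=NOT G0=NOT 0=1 G3=G0|G3=0|1=1 -> 0011
Step 3: G0=(0+1>=2)=0 G1=G2=1 G2=NOT G0=NOT 0=1 G3=G0|G3=0|1=1 -> 0111
Step 4: G0=(0+1>=2)=0 G1=G2=1 G2=NOT G0=NOT 0=1 G3=G0|G3=0|1=1 -> 0111
State from step 4 equals state from step 3 -> cycle length 1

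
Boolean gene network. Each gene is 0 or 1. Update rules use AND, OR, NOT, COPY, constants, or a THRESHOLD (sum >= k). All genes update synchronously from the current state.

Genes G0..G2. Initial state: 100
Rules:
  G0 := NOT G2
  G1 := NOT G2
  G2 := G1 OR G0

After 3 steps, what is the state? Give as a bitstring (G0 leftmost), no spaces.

Step 1: G0=NOT G2=NOT 0=1 G1=NOT G2=NOT 0=1 G2=G1|G0=0|1=1 -> 111
Step 2: G0=NOT G2=NOT 1=0 G1=NOT G2=NOT 1=0 G2=G1|G0=1|1=1 -> 001
Step 3: G0=NOT G2=NOT 1=0 G1=NOT G2=NOT 1=0 G2=G1|G0=0|0=0 -> 000

000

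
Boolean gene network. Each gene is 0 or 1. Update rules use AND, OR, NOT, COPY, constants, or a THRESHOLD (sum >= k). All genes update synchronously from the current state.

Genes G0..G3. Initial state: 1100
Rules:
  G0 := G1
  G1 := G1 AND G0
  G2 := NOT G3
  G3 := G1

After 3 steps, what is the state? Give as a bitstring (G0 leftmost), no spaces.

Step 1: G0=G1=1 G1=G1&G0=1&1=1 G2=NOT G3=NOT 0=1 G3=G1=1 -> 1111
Step 2: G0=G1=1 G1=G1&G0=1&1=1 G2=NOT G3=NOT 1=0 G3=G1=1 -> 1101
Step 3: G0=G1=1 G1=G1&G0=1&1=1 G2=NOT G3=NOT 1=0 G3=G1=1 -> 1101

1101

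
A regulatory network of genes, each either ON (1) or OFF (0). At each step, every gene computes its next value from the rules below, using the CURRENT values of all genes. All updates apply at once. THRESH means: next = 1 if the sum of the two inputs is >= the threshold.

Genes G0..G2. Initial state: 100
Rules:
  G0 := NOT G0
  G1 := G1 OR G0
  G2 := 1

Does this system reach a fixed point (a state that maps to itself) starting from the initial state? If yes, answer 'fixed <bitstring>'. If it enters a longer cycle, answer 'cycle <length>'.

Step 0: 100
Step 1: G0=NOT G0=NOT 1=0 G1=G1|G0=0|1=1 G2=1(const) -> 011
Step 2: G0=NOT G0=NOT 0=1 G1=G1|G0=1|0=1 G2=1(const) -> 111
Step 3: G0=NOT G0=NOT 1=0 G1=G1|G0=1|1=1 G2=1(const) -> 011
Cycle of length 2 starting at step 1 -> no fixed point

Answer: cycle 2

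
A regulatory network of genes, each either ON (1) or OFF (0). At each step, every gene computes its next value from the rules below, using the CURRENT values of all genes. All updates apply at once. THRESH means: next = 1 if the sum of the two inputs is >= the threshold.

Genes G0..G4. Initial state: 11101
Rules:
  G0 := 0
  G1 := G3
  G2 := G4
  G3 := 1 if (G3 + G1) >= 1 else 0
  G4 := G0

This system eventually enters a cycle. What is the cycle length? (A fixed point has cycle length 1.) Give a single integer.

Step 0: 11101
Step 1: G0=0(const) G1=G3=0 G2=G4=1 G3=(0+1>=1)=1 G4=G0=1 -> 00111
Step 2: G0=0(const) G1=G3=1 G2=G4=1 G3=(1+0>=1)=1 G4=G0=0 -> 01110
Step 3: G0=0(const) G1=G3=1 G2=G4=0 G3=(1+1>=1)=1 G4=G0=0 -> 01010
Step 4: G0=0(const) G1=G3=1 G2=G4=0 G3=(1+1>=1)=1 G4=G0=0 -> 01010
State from step 4 equals state from step 3 -> cycle length 1

Answer: 1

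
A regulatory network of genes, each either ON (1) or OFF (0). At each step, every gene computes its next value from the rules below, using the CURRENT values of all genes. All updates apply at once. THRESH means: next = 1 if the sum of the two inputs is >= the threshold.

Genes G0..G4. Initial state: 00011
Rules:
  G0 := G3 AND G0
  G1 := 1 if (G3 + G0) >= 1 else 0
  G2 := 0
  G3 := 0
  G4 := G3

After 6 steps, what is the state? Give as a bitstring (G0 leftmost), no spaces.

Step 1: G0=G3&G0=1&0=0 G1=(1+0>=1)=1 G2=0(const) G3=0(const) G4=G3=1 -> 01001
Step 2: G0=G3&G0=0&0=0 G1=(0+0>=1)=0 G2=0(const) G3=0(const) G4=G3=0 -> 00000
Step 3: G0=G3&G0=0&0=0 G1=(0+0>=1)=0 G2=0(const) G3=0(const) G4=G3=0 -> 00000
Step 4: G0=G3&G0=0&0=0 G1=(0+0>=1)=0 G2=0(const) G3=0(const) G4=G3=0 -> 00000
Step 5: G0=G3&G0=0&0=0 G1=(0+0>=1)=0 G2=0(const) G3=0(const) G4=G3=0 -> 00000
Step 6: G0=G3&G0=0&0=0 G1=(0+0>=1)=0 G2=0(const) G3=0(const) G4=G3=0 -> 00000

00000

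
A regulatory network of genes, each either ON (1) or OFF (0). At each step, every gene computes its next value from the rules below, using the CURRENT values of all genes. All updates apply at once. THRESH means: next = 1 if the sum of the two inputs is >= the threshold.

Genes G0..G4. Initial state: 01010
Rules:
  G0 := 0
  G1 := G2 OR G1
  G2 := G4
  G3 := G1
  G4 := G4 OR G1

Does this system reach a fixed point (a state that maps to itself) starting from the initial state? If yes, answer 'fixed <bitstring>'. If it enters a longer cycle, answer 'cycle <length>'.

Step 0: 01010
Step 1: G0=0(const) G1=G2|G1=0|1=1 G2=G4=0 G3=G1=1 G4=G4|G1=0|1=1 -> 01011
Step 2: G0=0(const) G1=G2|G1=0|1=1 G2=G4=1 G3=G1=1 G4=G4|G1=1|1=1 -> 01111
Step 3: G0=0(const) G1=G2|G1=1|1=1 G2=G4=1 G3=G1=1 G4=G4|G1=1|1=1 -> 01111
Fixed point reached at step 2: 01111

Answer: fixed 01111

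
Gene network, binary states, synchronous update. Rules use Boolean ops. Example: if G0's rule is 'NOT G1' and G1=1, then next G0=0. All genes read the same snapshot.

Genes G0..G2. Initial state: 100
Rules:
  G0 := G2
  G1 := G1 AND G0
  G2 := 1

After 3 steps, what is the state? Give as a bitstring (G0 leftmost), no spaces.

Step 1: G0=G2=0 G1=G1&G0=0&1=0 G2=1(const) -> 001
Step 2: G0=G2=1 G1=G1&G0=0&0=0 G2=1(const) -> 101
Step 3: G0=G2=1 G1=G1&G0=0&1=0 G2=1(const) -> 101

101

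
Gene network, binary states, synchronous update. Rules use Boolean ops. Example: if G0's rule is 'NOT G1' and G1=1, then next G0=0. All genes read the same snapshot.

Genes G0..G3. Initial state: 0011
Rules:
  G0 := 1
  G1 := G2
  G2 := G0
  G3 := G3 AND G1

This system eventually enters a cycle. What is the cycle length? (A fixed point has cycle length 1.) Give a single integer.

Step 0: 0011
Step 1: G0=1(const) G1=G2=1 G2=G0=0 G3=G3&G1=1&0=0 -> 1100
Step 2: G0=1(const) G1=G2=0 G2=G0=1 G3=G3&G1=0&1=0 -> 1010
Step 3: G0=1(const) G1=G2=1 G2=G0=1 G3=G3&G1=0&0=0 -> 1110
Step 4: G0=1(const) G1=G2=1 G2=G0=1 G3=G3&G1=0&1=0 -> 1110
State from step 4 equals state from step 3 -> cycle length 1

Answer: 1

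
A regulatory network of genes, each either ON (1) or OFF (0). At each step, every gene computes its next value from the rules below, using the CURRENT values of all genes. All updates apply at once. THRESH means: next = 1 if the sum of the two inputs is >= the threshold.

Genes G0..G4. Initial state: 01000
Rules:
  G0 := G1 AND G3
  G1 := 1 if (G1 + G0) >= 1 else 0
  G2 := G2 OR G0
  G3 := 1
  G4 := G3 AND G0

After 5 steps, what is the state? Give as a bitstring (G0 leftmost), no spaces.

Step 1: G0=G1&G3=1&0=0 G1=(1+0>=1)=1 G2=G2|G0=0|0=0 G3=1(const) G4=G3&G0=0&0=0 -> 01010
Step 2: G0=G1&G3=1&1=1 G1=(1+0>=1)=1 G2=G2|G0=0|0=0 G3=1(const) G4=G3&G0=1&0=0 -> 11010
Step 3: G0=G1&G3=1&1=1 G1=(1+1>=1)=1 G2=G2|G0=0|1=1 G3=1(const) G4=G3&G0=1&1=1 -> 11111
Step 4: G0=G1&G3=1&1=1 G1=(1+1>=1)=1 G2=G2|G0=1|1=1 G3=1(const) G4=G3&G0=1&1=1 -> 11111
Step 5: G0=G1&G3=1&1=1 G1=(1+1>=1)=1 G2=G2|G0=1|1=1 G3=1(const) G4=G3&G0=1&1=1 -> 11111

11111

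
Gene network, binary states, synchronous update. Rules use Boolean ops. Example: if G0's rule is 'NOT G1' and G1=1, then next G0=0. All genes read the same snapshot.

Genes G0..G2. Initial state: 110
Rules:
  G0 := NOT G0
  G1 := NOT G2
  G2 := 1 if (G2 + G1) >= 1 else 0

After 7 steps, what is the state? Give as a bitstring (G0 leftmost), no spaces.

Step 1: G0=NOT G0=NOT 1=0 G1=NOT G2=NOT 0=1 G2=(0+1>=1)=1 -> 011
Step 2: G0=NOT G0=NOT 0=1 G1=NOT G2=NOT 1=0 G2=(1+1>=1)=1 -> 101
Step 3: G0=NOT G0=NOT 1=0 G1=NOT G2=NOT 1=0 G2=(1+0>=1)=1 -> 001
Step 4: G0=NOT G0=NOT 0=1 G1=NOT G2=NOT 1=0 G2=(1+0>=1)=1 -> 101
Step 5: G0=NOT G0=NOT 1=0 G1=NOT G2=NOT 1=0 G2=(1+0>=1)=1 -> 001
Step 6: G0=NOT G0=NOT 0=1 G1=NOT G2=NOT 1=0 G2=(1+0>=1)=1 -> 101
Step 7: G0=NOT G0=NOT 1=0 G1=NOT G2=NOT 1=0 G2=(1+0>=1)=1 -> 001

001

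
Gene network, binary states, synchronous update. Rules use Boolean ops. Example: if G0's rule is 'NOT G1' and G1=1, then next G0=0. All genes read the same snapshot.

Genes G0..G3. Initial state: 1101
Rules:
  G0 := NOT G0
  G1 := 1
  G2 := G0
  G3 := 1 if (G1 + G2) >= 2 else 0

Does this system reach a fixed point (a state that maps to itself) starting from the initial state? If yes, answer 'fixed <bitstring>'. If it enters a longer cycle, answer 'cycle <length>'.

Answer: cycle 2

Derivation:
Step 0: 1101
Step 1: G0=NOT G0=NOT 1=0 G1=1(const) G2=G0=1 G3=(1+0>=2)=0 -> 0110
Step 2: G0=NOT G0=NOT 0=1 G1=1(const) G2=G0=0 G3=(1+1>=2)=1 -> 1101
Cycle of length 2 starting at step 0 -> no fixed point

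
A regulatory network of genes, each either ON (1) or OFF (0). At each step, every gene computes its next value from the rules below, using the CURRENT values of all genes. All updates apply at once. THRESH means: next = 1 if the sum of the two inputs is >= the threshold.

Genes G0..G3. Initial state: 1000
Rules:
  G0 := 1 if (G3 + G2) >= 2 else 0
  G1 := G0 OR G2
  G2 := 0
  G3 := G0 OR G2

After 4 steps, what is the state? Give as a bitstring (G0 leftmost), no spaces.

Step 1: G0=(0+0>=2)=0 G1=G0|G2=1|0=1 G2=0(const) G3=G0|G2=1|0=1 -> 0101
Step 2: G0=(1+0>=2)=0 G1=G0|G2=0|0=0 G2=0(const) G3=G0|G2=0|0=0 -> 0000
Step 3: G0=(0+0>=2)=0 G1=G0|G2=0|0=0 G2=0(const) G3=G0|G2=0|0=0 -> 0000
Step 4: G0=(0+0>=2)=0 G1=G0|G2=0|0=0 G2=0(const) G3=G0|G2=0|0=0 -> 0000

0000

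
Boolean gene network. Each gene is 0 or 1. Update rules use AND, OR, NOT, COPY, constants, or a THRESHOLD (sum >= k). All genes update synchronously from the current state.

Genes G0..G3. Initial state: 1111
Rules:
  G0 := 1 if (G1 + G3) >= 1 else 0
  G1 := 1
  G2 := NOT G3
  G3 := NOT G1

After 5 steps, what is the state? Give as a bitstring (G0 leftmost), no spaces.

Step 1: G0=(1+1>=1)=1 G1=1(const) G2=NOT G3=NOT 1=0 G3=NOT G1=NOT 1=0 -> 1100
Step 2: G0=(1+0>=1)=1 G1=1(const) G2=NOT G3=NOT 0=1 G3=NOT G1=NOT 1=0 -> 1110
Step 3: G0=(1+0>=1)=1 G1=1(const) G2=NOT G3=NOT 0=1 G3=NOT G1=NOT 1=0 -> 1110
Step 4: G0=(1+0>=1)=1 G1=1(const) G2=NOT G3=NOT 0=1 G3=NOT G1=NOT 1=0 -> 1110
Step 5: G0=(1+0>=1)=1 G1=1(const) G2=NOT G3=NOT 0=1 G3=NOT G1=NOT 1=0 -> 1110

1110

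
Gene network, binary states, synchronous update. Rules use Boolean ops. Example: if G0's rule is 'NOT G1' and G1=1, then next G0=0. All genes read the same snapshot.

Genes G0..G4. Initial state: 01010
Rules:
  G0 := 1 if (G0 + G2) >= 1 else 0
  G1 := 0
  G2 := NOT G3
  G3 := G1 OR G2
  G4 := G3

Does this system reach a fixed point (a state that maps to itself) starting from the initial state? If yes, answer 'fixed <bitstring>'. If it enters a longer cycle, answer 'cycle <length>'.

Step 0: 01010
Step 1: G0=(0+0>=1)=0 G1=0(const) G2=NOT G3=NOT 1=0 G3=G1|G2=1|0=1 G4=G3=1 -> 00011
Step 2: G0=(0+0>=1)=0 G1=0(const) G2=NOT G3=NOT 1=0 G3=G1|G2=0|0=0 G4=G3=1 -> 00001
Step 3: G0=(0+0>=1)=0 G1=0(const) G2=NOT G3=NOT 0=1 G3=G1|G2=0|0=0 G4=G3=0 -> 00100
Step 4: G0=(0+1>=1)=1 G1=0(const) G2=NOT G3=NOT 0=1 G3=G1|G2=0|1=1 G4=G3=0 -> 10110
Step 5: G0=(1+1>=1)=1 G1=0(const) G2=NOT G3=NOT 1=0 G3=G1|G2=0|1=1 G4=G3=1 -> 10011
Step 6: G0=(1+0>=1)=1 G1=0(const) G2=NOT G3=NOT 1=0 G3=G1|G2=0|0=0 G4=G3=1 -> 10001
Step 7: G0=(1+0>=1)=1 G1=0(const) G2=NOT G3=NOT 0=1 G3=G1|G2=0|0=0 G4=G3=0 -> 10100
Step 8: G0=(1+1>=1)=1 G1=0(const) G2=NOT G3=NOT 0=1 G3=G1|G2=0|1=1 G4=G3=0 -> 10110
Cycle of length 4 starting at step 4 -> no fixed point

Answer: cycle 4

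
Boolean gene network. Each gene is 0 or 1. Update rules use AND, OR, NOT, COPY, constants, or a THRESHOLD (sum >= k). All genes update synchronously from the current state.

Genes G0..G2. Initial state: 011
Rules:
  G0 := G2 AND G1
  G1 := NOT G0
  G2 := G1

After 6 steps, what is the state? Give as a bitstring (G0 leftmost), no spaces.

Step 1: G0=G2&G1=1&1=1 G1=NOT G0=NOT 0=1 G2=G1=1 -> 111
Step 2: G0=G2&G1=1&1=1 G1=NOT G0=NOT 1=0 G2=G1=1 -> 101
Step 3: G0=G2&G1=1&0=0 G1=NOT G0=NOT 1=0 G2=G1=0 -> 000
Step 4: G0=G2&G1=0&0=0 G1=NOT G0=NOT 0=1 G2=G1=0 -> 010
Step 5: G0=G2&G1=0&1=0 G1=NOT G0=NOT 0=1 G2=G1=1 -> 011
Step 6: G0=G2&G1=1&1=1 G1=NOT G0=NOT 0=1 G2=G1=1 -> 111

111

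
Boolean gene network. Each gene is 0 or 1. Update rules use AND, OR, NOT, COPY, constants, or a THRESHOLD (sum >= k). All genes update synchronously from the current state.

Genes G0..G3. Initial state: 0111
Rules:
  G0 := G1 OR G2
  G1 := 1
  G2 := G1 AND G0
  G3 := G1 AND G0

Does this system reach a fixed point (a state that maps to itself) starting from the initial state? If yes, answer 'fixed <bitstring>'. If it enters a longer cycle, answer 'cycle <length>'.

Answer: fixed 1111

Derivation:
Step 0: 0111
Step 1: G0=G1|G2=1|1=1 G1=1(const) G2=G1&G0=1&0=0 G3=G1&G0=1&0=0 -> 1100
Step 2: G0=G1|G2=1|0=1 G1=1(const) G2=G1&G0=1&1=1 G3=G1&G0=1&1=1 -> 1111
Step 3: G0=G1|G2=1|1=1 G1=1(const) G2=G1&G0=1&1=1 G3=G1&G0=1&1=1 -> 1111
Fixed point reached at step 2: 1111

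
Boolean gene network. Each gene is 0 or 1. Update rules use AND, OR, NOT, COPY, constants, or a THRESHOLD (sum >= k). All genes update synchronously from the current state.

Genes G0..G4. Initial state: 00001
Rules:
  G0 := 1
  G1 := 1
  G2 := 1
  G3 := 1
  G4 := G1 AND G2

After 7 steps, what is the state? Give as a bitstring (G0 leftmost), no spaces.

Step 1: G0=1(const) G1=1(const) G2=1(const) G3=1(const) G4=G1&G2=0&0=0 -> 11110
Step 2: G0=1(const) G1=1(const) G2=1(const) G3=1(const) G4=G1&G2=1&1=1 -> 11111
Step 3: G0=1(const) G1=1(const) G2=1(const) G3=1(const) G4=G1&G2=1&1=1 -> 11111
Step 4: G0=1(const) G1=1(const) G2=1(const) G3=1(const) G4=G1&G2=1&1=1 -> 11111
Step 5: G0=1(const) G1=1(const) G2=1(const) G3=1(const) G4=G1&G2=1&1=1 -> 11111
Step 6: G0=1(const) G1=1(const) G2=1(const) G3=1(const) G4=G1&G2=1&1=1 -> 11111
Step 7: G0=1(const) G1=1(const) G2=1(const) G3=1(const) G4=G1&G2=1&1=1 -> 11111

11111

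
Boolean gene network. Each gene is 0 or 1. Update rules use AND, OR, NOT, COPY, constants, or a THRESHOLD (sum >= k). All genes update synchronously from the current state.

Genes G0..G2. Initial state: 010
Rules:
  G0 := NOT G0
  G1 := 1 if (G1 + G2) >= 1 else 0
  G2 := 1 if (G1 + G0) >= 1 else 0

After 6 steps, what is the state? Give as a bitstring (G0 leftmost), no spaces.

Step 1: G0=NOT G0=NOT 0=1 G1=(1+0>=1)=1 G2=(1+0>=1)=1 -> 111
Step 2: G0=NOT G0=NOT 1=0 G1=(1+1>=1)=1 G2=(1+1>=1)=1 -> 011
Step 3: G0=NOT G0=NOT 0=1 G1=(1+1>=1)=1 G2=(1+0>=1)=1 -> 111
Step 4: G0=NOT G0=NOT 1=0 G1=(1+1>=1)=1 G2=(1+1>=1)=1 -> 011
Step 5: G0=NOT G0=NOT 0=1 G1=(1+1>=1)=1 G2=(1+0>=1)=1 -> 111
Step 6: G0=NOT G0=NOT 1=0 G1=(1+1>=1)=1 G2=(1+1>=1)=1 -> 011

011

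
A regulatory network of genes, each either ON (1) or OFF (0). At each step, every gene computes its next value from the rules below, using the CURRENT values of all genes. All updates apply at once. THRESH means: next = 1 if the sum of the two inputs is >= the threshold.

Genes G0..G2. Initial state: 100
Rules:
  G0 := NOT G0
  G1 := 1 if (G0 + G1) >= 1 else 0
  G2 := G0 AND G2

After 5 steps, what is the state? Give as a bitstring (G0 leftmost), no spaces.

Step 1: G0=NOT G0=NOT 1=0 G1=(1+0>=1)=1 G2=G0&G2=1&0=0 -> 010
Step 2: G0=NOT G0=NOT 0=1 G1=(0+1>=1)=1 G2=G0&G2=0&0=0 -> 110
Step 3: G0=NOT G0=NOT 1=0 G1=(1+1>=1)=1 G2=G0&G2=1&0=0 -> 010
Step 4: G0=NOT G0=NOT 0=1 G1=(0+1>=1)=1 G2=G0&G2=0&0=0 -> 110
Step 5: G0=NOT G0=NOT 1=0 G1=(1+1>=1)=1 G2=G0&G2=1&0=0 -> 010

010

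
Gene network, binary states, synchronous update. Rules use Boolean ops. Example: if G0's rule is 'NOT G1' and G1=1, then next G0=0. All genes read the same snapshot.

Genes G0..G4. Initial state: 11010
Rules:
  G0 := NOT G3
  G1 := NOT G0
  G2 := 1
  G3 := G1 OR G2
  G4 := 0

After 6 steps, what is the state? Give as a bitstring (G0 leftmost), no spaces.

Step 1: G0=NOT G3=NOT 1=0 G1=NOT G0=NOT 1=0 G2=1(const) G3=G1|G2=1|0=1 G4=0(const) -> 00110
Step 2: G0=NOT G3=NOT 1=0 G1=NOT G0=NOT 0=1 G2=1(const) G3=G1|G2=0|1=1 G4=0(const) -> 01110
Step 3: G0=NOT G3=NOT 1=0 G1=NOT G0=NOT 0=1 G2=1(const) G3=G1|G2=1|1=1 G4=0(const) -> 01110
Step 4: G0=NOT G3=NOT 1=0 G1=NOT G0=NOT 0=1 G2=1(const) G3=G1|G2=1|1=1 G4=0(const) -> 01110
Step 5: G0=NOT G3=NOT 1=0 G1=NOT G0=NOT 0=1 G2=1(const) G3=G1|G2=1|1=1 G4=0(const) -> 01110
Step 6: G0=NOT G3=NOT 1=0 G1=NOT G0=NOT 0=1 G2=1(const) G3=G1|G2=1|1=1 G4=0(const) -> 01110

01110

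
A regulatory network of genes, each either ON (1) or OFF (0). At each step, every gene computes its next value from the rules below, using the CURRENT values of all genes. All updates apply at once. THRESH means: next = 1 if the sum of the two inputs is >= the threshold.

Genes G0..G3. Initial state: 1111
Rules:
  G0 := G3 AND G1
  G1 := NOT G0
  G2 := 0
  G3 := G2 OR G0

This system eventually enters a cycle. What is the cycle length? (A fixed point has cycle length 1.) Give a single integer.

Answer: 1

Derivation:
Step 0: 1111
Step 1: G0=G3&G1=1&1=1 G1=NOT G0=NOT 1=0 G2=0(const) G3=G2|G0=1|1=1 -> 1001
Step 2: G0=G3&G1=1&0=0 G1=NOT G0=NOT 1=0 G2=0(const) G3=G2|G0=0|1=1 -> 0001
Step 3: G0=G3&G1=1&0=0 G1=NOT G0=NOT 0=1 G2=0(const) G3=G2|G0=0|0=0 -> 0100
Step 4: G0=G3&G1=0&1=0 G1=NOT G0=NOT 0=1 G2=0(const) G3=G2|G0=0|0=0 -> 0100
State from step 4 equals state from step 3 -> cycle length 1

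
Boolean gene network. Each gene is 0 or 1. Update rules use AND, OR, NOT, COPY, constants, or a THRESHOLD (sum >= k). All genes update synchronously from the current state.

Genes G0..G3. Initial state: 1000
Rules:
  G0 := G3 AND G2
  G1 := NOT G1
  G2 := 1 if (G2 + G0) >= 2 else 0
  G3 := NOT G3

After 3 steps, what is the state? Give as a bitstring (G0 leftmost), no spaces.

Step 1: G0=G3&G2=0&0=0 G1=NOT G1=NOT 0=1 G2=(0+1>=2)=0 G3=NOT G3=NOT 0=1 -> 0101
Step 2: G0=G3&G2=1&0=0 G1=NOT G1=NOT 1=0 G2=(0+0>=2)=0 G3=NOT G3=NOT 1=0 -> 0000
Step 3: G0=G3&G2=0&0=0 G1=NOT G1=NOT 0=1 G2=(0+0>=2)=0 G3=NOT G3=NOT 0=1 -> 0101

0101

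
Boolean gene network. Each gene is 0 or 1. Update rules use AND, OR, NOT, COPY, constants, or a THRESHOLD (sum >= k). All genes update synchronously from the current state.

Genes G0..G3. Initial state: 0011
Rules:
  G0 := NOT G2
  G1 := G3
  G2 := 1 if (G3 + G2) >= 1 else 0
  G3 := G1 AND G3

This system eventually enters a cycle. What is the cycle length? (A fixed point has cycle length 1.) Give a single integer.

Step 0: 0011
Step 1: G0=NOT G2=NOT 1=0 G1=G3=1 G2=(1+1>=1)=1 G3=G1&G3=0&1=0 -> 0110
Step 2: G0=NOT G2=NOT 1=0 G1=G3=0 G2=(0+1>=1)=1 G3=G1&G3=1&0=0 -> 0010
Step 3: G0=NOT G2=NOT 1=0 G1=G3=0 G2=(0+1>=1)=1 G3=G1&G3=0&0=0 -> 0010
State from step 3 equals state from step 2 -> cycle length 1

Answer: 1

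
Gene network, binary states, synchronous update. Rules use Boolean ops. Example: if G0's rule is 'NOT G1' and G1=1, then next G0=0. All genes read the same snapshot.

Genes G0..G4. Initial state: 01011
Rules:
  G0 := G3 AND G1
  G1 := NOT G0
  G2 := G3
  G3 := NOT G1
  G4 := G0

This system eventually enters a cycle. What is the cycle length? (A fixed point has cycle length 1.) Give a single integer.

Answer: 3

Derivation:
Step 0: 01011
Step 1: G0=G3&G1=1&1=1 G1=NOT G0=NOT 0=1 G2=G3=1 G3=NOT G1=NOT 1=0 G4=G0=0 -> 11100
Step 2: G0=G3&G1=0&1=0 G1=NOT G0=NOT 1=0 G2=G3=0 G3=NOT G1=NOT 1=0 G4=G0=1 -> 00001
Step 3: G0=G3&G1=0&0=0 G1=NOT G0=NOT 0=1 G2=G3=0 G3=NOT G1=NOT 0=1 G4=G0=0 -> 01010
Step 4: G0=G3&G1=1&1=1 G1=NOT G0=NOT 0=1 G2=G3=1 G3=NOT G1=NOT 1=0 G4=G0=0 -> 11100
State from step 4 equals state from step 1 -> cycle length 3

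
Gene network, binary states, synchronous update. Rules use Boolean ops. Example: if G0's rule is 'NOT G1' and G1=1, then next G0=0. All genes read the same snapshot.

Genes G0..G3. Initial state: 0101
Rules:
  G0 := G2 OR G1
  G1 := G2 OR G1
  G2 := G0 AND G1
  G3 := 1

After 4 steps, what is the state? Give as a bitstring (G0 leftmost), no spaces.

Step 1: G0=G2|G1=0|1=1 G1=G2|G1=0|1=1 G2=G0&G1=0&1=0 G3=1(const) -> 1101
Step 2: G0=G2|G1=0|1=1 G1=G2|G1=0|1=1 G2=G0&G1=1&1=1 G3=1(const) -> 1111
Step 3: G0=G2|G1=1|1=1 G1=G2|G1=1|1=1 G2=G0&G1=1&1=1 G3=1(const) -> 1111
Step 4: G0=G2|G1=1|1=1 G1=G2|G1=1|1=1 G2=G0&G1=1&1=1 G3=1(const) -> 1111

1111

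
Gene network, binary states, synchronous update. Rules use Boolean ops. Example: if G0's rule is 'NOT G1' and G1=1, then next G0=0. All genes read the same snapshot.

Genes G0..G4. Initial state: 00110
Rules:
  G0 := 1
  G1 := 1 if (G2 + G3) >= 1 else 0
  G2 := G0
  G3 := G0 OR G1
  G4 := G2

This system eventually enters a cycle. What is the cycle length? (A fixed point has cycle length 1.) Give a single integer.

Answer: 1

Derivation:
Step 0: 00110
Step 1: G0=1(const) G1=(1+1>=1)=1 G2=G0=0 G3=G0|G1=0|0=0 G4=G2=1 -> 11001
Step 2: G0=1(const) G1=(0+0>=1)=0 G2=G0=1 G3=G0|G1=1|1=1 G4=G2=0 -> 10110
Step 3: G0=1(const) G1=(1+1>=1)=1 G2=G0=1 G3=G0|G1=1|0=1 G4=G2=1 -> 11111
Step 4: G0=1(const) G1=(1+1>=1)=1 G2=G0=1 G3=G0|G1=1|1=1 G4=G2=1 -> 11111
State from step 4 equals state from step 3 -> cycle length 1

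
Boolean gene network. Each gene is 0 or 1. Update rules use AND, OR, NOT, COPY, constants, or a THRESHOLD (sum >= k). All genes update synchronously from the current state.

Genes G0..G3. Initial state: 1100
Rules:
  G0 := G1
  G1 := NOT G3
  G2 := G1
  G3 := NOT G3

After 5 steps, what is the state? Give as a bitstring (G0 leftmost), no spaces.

Step 1: G0=G1=1 G1=NOT G3=NOT 0=1 G2=G1=1 G3=NOT G3=NOT 0=1 -> 1111
Step 2: G0=G1=1 G1=NOT G3=NOT 1=0 G2=G1=1 G3=NOT G3=NOT 1=0 -> 1010
Step 3: G0=G1=0 G1=NOT G3=NOT 0=1 G2=G1=0 G3=NOT G3=NOT 0=1 -> 0101
Step 4: G0=G1=1 G1=NOT G3=NOT 1=0 G2=G1=1 G3=NOT G3=NOT 1=0 -> 1010
Step 5: G0=G1=0 G1=NOT G3=NOT 0=1 G2=G1=0 G3=NOT G3=NOT 0=1 -> 0101

0101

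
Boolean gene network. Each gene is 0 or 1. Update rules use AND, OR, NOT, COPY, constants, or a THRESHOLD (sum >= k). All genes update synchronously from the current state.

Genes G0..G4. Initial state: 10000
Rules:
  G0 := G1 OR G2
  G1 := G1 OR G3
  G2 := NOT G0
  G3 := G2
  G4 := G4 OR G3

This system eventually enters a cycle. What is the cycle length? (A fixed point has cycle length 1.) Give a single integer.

Answer: 1

Derivation:
Step 0: 10000
Step 1: G0=G1|G2=0|0=0 G1=G1|G3=0|0=0 G2=NOT G0=NOT 1=0 G3=G2=0 G4=G4|G3=0|0=0 -> 00000
Step 2: G0=G1|G2=0|0=0 G1=G1|G3=0|0=0 G2=NOT G0=NOT 0=1 G3=G2=0 G4=G4|G3=0|0=0 -> 00100
Step 3: G0=G1|G2=0|1=1 G1=G1|G3=0|0=0 G2=NOT G0=NOT 0=1 G3=G2=1 G4=G4|G3=0|0=0 -> 10110
Step 4: G0=G1|G2=0|1=1 G1=G1|G3=0|1=1 G2=NOT G0=NOT 1=0 G3=G2=1 G4=G4|G3=0|1=1 -> 11011
Step 5: G0=G1|G2=1|0=1 G1=G1|G3=1|1=1 G2=NOT G0=NOT 1=0 G3=G2=0 G4=G4|G3=1|1=1 -> 11001
Step 6: G0=G1|G2=1|0=1 G1=G1|G3=1|0=1 G2=NOT G0=NOT 1=0 G3=G2=0 G4=G4|G3=1|0=1 -> 11001
State from step 6 equals state from step 5 -> cycle length 1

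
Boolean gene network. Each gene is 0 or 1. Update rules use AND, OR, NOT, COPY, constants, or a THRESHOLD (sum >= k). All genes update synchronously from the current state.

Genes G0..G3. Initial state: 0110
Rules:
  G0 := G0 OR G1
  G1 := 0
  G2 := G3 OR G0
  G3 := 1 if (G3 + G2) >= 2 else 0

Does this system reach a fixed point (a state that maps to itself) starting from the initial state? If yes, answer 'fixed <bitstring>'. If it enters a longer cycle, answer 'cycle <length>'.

Step 0: 0110
Step 1: G0=G0|G1=0|1=1 G1=0(const) G2=G3|G0=0|0=0 G3=(0+1>=2)=0 -> 1000
Step 2: G0=G0|G1=1|0=1 G1=0(const) G2=G3|G0=0|1=1 G3=(0+0>=2)=0 -> 1010
Step 3: G0=G0|G1=1|0=1 G1=0(const) G2=G3|G0=0|1=1 G3=(0+1>=2)=0 -> 1010
Fixed point reached at step 2: 1010

Answer: fixed 1010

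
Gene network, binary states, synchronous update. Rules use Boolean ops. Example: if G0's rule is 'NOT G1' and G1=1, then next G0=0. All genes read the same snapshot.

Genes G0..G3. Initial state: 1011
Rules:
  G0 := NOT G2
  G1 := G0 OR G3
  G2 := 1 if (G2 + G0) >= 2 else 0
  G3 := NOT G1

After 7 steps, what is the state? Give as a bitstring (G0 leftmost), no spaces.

Step 1: G0=NOT G2=NOT 1=0 G1=G0|G3=1|1=1 G2=(1+1>=2)=1 G3=NOT G1=NOT 0=1 -> 0111
Step 2: G0=NOT G2=NOT 1=0 G1=G0|G3=0|1=1 G2=(1+0>=2)=0 G3=NOT G1=NOT 1=0 -> 0100
Step 3: G0=NOT G2=NOT 0=1 G1=G0|G3=0|0=0 G2=(0+0>=2)=0 G3=NOT G1=NOT 1=0 -> 1000
Step 4: G0=NOT G2=NOT 0=1 G1=G0|G3=1|0=1 G2=(0+1>=2)=0 G3=NOT G1=NOT 0=1 -> 1101
Step 5: G0=NOT G2=NOT 0=1 G1=G0|G3=1|1=1 G2=(0+1>=2)=0 G3=NOT G1=NOT 1=0 -> 1100
Step 6: G0=NOT G2=NOT 0=1 G1=G0|G3=1|0=1 G2=(0+1>=2)=0 G3=NOT G1=NOT 1=0 -> 1100
Step 7: G0=NOT G2=NOT 0=1 G1=G0|G3=1|0=1 G2=(0+1>=2)=0 G3=NOT G1=NOT 1=0 -> 1100

1100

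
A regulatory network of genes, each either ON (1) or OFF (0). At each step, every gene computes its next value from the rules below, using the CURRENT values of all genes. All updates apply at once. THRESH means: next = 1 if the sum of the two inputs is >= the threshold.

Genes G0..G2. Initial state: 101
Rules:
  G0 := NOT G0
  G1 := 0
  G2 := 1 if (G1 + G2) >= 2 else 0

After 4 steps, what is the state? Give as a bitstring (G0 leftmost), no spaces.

Step 1: G0=NOT G0=NOT 1=0 G1=0(const) G2=(0+1>=2)=0 -> 000
Step 2: G0=NOT G0=NOT 0=1 G1=0(const) G2=(0+0>=2)=0 -> 100
Step 3: G0=NOT G0=NOT 1=0 G1=0(const) G2=(0+0>=2)=0 -> 000
Step 4: G0=NOT G0=NOT 0=1 G1=0(const) G2=(0+0>=2)=0 -> 100

100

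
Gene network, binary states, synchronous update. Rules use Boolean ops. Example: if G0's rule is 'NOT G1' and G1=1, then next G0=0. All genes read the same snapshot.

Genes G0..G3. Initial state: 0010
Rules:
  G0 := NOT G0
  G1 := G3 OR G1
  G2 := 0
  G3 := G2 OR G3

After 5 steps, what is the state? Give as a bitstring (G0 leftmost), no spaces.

Step 1: G0=NOT G0=NOT 0=1 G1=G3|G1=0|0=0 G2=0(const) G3=G2|G3=1|0=1 -> 1001
Step 2: G0=NOT G0=NOT 1=0 G1=G3|G1=1|0=1 G2=0(const) G3=G2|G3=0|1=1 -> 0101
Step 3: G0=NOT G0=NOT 0=1 G1=G3|G1=1|1=1 G2=0(const) G3=G2|G3=0|1=1 -> 1101
Step 4: G0=NOT G0=NOT 1=0 G1=G3|G1=1|1=1 G2=0(const) G3=G2|G3=0|1=1 -> 0101
Step 5: G0=NOT G0=NOT 0=1 G1=G3|G1=1|1=1 G2=0(const) G3=G2|G3=0|1=1 -> 1101

1101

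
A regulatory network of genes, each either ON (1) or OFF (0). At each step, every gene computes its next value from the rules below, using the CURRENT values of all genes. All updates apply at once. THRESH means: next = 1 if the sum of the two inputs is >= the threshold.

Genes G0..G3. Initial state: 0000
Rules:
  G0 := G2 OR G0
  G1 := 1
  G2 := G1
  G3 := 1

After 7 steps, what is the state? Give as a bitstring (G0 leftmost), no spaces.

Step 1: G0=G2|G0=0|0=0 G1=1(const) G2=G1=0 G3=1(const) -> 0101
Step 2: G0=G2|G0=0|0=0 G1=1(const) G2=G1=1 G3=1(const) -> 0111
Step 3: G0=G2|G0=1|0=1 G1=1(const) G2=G1=1 G3=1(const) -> 1111
Step 4: G0=G2|G0=1|1=1 G1=1(const) G2=G1=1 G3=1(const) -> 1111
Step 5: G0=G2|G0=1|1=1 G1=1(const) G2=G1=1 G3=1(const) -> 1111
Step 6: G0=G2|G0=1|1=1 G1=1(const) G2=G1=1 G3=1(const) -> 1111
Step 7: G0=G2|G0=1|1=1 G1=1(const) G2=G1=1 G3=1(const) -> 1111

1111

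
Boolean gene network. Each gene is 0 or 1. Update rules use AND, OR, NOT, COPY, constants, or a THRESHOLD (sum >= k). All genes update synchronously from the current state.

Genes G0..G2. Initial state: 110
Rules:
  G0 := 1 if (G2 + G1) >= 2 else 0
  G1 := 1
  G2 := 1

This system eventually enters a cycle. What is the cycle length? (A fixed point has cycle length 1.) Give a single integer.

Answer: 1

Derivation:
Step 0: 110
Step 1: G0=(0+1>=2)=0 G1=1(const) G2=1(const) -> 011
Step 2: G0=(1+1>=2)=1 G1=1(const) G2=1(const) -> 111
Step 3: G0=(1+1>=2)=1 G1=1(const) G2=1(const) -> 111
State from step 3 equals state from step 2 -> cycle length 1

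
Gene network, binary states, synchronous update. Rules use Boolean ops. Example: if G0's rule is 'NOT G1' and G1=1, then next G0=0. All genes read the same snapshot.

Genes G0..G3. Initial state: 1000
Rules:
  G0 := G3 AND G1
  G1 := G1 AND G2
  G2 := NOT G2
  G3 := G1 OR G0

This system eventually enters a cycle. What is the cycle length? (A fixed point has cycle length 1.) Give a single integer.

Step 0: 1000
Step 1: G0=G3&G1=0&0=0 G1=G1&G2=0&0=0 G2=NOT G2=NOT 0=1 G3=G1|G0=0|1=1 -> 0011
Step 2: G0=G3&G1=1&0=0 G1=G1&G2=0&1=0 G2=NOT G2=NOT 1=0 G3=G1|G0=0|0=0 -> 0000
Step 3: G0=G3&G1=0&0=0 G1=G1&G2=0&0=0 G2=NOT G2=NOT 0=1 G3=G1|G0=0|0=0 -> 0010
Step 4: G0=G3&G1=0&0=0 G1=G1&G2=0&1=0 G2=NOT G2=NOT 1=0 G3=G1|G0=0|0=0 -> 0000
State from step 4 equals state from step 2 -> cycle length 2

Answer: 2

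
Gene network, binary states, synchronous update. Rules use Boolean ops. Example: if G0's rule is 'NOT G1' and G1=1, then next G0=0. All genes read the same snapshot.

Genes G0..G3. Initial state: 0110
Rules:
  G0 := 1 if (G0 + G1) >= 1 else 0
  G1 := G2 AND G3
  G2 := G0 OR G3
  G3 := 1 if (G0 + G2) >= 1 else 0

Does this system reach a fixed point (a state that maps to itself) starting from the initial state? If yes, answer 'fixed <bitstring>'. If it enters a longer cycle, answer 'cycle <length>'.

Step 0: 0110
Step 1: G0=(0+1>=1)=1 G1=G2&G3=1&0=0 G2=G0|G3=0|0=0 G3=(0+1>=1)=1 -> 1001
Step 2: G0=(1+0>=1)=1 G1=G2&G3=0&1=0 G2=G0|G3=1|1=1 G3=(1+0>=1)=1 -> 1011
Step 3: G0=(1+0>=1)=1 G1=G2&G3=1&1=1 G2=G0|G3=1|1=1 G3=(1+1>=1)=1 -> 1111
Step 4: G0=(1+1>=1)=1 G1=G2&G3=1&1=1 G2=G0|G3=1|1=1 G3=(1+1>=1)=1 -> 1111
Fixed point reached at step 3: 1111

Answer: fixed 1111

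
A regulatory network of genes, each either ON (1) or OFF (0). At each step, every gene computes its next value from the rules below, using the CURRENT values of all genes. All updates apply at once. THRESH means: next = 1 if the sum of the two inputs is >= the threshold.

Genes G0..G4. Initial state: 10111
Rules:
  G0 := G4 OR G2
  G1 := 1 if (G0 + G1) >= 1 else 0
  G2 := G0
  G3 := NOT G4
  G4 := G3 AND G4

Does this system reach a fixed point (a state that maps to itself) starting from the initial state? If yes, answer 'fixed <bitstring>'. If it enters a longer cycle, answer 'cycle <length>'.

Answer: fixed 11110

Derivation:
Step 0: 10111
Step 1: G0=G4|G2=1|1=1 G1=(1+0>=1)=1 G2=G0=1 G3=NOT G4=NOT 1=0 G4=G3&G4=1&1=1 -> 11101
Step 2: G0=G4|G2=1|1=1 G1=(1+1>=1)=1 G2=G0=1 G3=NOT G4=NOT 1=0 G4=G3&G4=0&1=0 -> 11100
Step 3: G0=G4|G2=0|1=1 G1=(1+1>=1)=1 G2=G0=1 G3=NOT G4=NOT 0=1 G4=G3&G4=0&0=0 -> 11110
Step 4: G0=G4|G2=0|1=1 G1=(1+1>=1)=1 G2=G0=1 G3=NOT G4=NOT 0=1 G4=G3&G4=1&0=0 -> 11110
Fixed point reached at step 3: 11110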